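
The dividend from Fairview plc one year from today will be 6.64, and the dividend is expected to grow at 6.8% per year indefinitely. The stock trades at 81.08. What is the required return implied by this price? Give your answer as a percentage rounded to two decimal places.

14.99%

P = D₁/(r − g) ⇒ r = D₁/P + g = 6.6400/81.08 + 0.068 = 0.081894 + 0.068 = 0.149894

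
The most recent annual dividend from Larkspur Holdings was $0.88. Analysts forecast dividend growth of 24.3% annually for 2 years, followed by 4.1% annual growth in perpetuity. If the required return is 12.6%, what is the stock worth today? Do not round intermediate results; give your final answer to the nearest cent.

D_1 = 1.09384
D_2 = 1.35964
Terminal value at year 2: TV = D_2×(1+g_2)/(r−g_2) = 1.41539/0.085 = 16.65163
P_0 = D_1/(1+r)^1 + D_2/(1+r)^2 + TV/(1+r)^2
    = 0.97144 + 1.07238 + 13.13348 = 15.17730

$15.18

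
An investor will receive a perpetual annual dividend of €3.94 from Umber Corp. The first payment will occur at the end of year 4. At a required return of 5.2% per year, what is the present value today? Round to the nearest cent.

€65.08

Value at end of year 3: C / r = €3.94 / 0.052 = €75.7692
Discount to today: PV = €75.7692 / (1 + 0.052)^3 = €75.7692 / 1.164253 = €65.08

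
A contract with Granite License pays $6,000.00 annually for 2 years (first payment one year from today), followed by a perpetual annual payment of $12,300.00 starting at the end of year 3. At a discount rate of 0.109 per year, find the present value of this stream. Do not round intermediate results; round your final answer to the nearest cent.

PV of 2-year annuity: $6,000.00 × [1 − (1+0.109)^−2] / 0.109 = 10288.80030
Perpetuity value at year 2: $12,300.00 / 0.109 = 112844.03670
PV of perpetuity: 112844.03670 / (1+0.109)^2 = 91751.99609
Total PV = 10288.80030 + 91751.99609 = 102040.79638

$102040.80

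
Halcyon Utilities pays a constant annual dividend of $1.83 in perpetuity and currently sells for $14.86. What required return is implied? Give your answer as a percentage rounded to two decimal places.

12.31%

P = C/r ⇒ r = C/P = $1.83/$14.86 = 0.123149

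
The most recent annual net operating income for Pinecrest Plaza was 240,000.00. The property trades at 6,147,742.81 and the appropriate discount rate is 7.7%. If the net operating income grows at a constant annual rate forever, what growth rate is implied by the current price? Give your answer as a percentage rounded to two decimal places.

P = D₀(1+g)/(r−g) ⇒ P(r−g) = D₀(1+g) ⇒ g(P+D₀) = P·r − D₀
g = (P·r − D₀)/(P + D₀) = (6,147,742.81×0.077 − 240,000.00) / (6,147,742.81 + 240,000.00) = 0.036535

3.65%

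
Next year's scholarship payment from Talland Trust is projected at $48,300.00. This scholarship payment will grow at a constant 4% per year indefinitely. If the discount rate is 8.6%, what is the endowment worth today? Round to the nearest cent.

$1050000.00

Growing perpetuity: P = D₁ / (r − g) = $48,300.0000 / (0.086 − 0.04) = $1,050,000.00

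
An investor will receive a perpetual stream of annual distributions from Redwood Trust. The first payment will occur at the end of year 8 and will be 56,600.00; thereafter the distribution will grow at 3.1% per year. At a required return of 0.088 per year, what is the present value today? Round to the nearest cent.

550223.72

Value at end of year 7: C₁ / (r − g) = 56,600.00 / (0.088 − 0.031) = 992,982.4561
Discount to today: PV = 992,982.4561 / (1 + 0.088)^7 = 992,982.4561 / 1.804689 = 550,223.72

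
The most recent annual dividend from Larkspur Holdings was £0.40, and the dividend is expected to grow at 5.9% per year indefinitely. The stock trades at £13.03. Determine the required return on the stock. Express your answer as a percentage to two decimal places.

9.15%

D₁ = £0.40 × 1.059 = £0.4236
P = D₁/(r − g) ⇒ r = D₁/P + g = £0.4236/£13.03 + 0.059 = 0.032510 + 0.059 = 0.091510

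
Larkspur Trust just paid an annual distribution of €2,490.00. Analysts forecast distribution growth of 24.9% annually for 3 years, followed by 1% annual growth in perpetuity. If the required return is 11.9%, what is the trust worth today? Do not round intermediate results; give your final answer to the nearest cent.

€41428.19

D_1 = 3110.01000
D_2 = 3884.40249
D_3 = 4851.61871
Terminal value at year 3: TV = D_3×(1+g_2)/(r−g_2) = 4900.13490/0.109 = 44955.36603
P_0 = D_1/(1+r)^1 + D_2/(1+r)^2 + D_3/(1+r)^3 + TV/(1+r)^3
    = 2779.27614 + 3102.15898 + 3462.55278 + 32084.20470 = 41428.19260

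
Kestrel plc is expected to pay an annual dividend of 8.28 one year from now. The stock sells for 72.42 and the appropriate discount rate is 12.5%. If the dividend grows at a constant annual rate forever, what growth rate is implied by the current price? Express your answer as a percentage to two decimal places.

1.07%

P = D₁/(r−g) ⇒ g = r − D₁/P = 0.125 − 8.28/72.42 = 0.010667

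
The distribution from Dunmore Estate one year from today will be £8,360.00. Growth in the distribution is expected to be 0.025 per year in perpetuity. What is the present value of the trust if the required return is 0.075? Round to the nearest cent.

Growing perpetuity: P = D₁ / (r − g) = £8,360.0000 / (0.075 − 0.025) = £167,200.00

£167200.00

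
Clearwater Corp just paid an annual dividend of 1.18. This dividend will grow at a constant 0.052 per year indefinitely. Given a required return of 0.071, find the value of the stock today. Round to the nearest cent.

65.33

D₁ = D₀ × (1 + g) = 1.18 × 1.052 = 1.2414
Growing perpetuity: P = D₁ / (r − g) = 1.2414 / (0.071 − 0.052) = 65.33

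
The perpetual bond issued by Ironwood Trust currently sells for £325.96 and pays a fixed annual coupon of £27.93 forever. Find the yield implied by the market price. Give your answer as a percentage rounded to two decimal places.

8.57%

P = C/r ⇒ r = C/P = £27.93/£325.96 = 0.085685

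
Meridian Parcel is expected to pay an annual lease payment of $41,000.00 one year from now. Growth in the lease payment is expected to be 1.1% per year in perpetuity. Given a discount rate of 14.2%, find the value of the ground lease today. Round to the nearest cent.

$312977.10

Growing perpetuity: P = D₁ / (r − g) = $41,000.0000 / (0.142 − 0.011) = $312,977.10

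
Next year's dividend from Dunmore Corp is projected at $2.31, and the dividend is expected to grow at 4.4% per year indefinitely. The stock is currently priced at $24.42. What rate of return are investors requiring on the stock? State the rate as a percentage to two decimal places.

13.86%

P = D₁/(r − g) ⇒ r = D₁/P + g = $2.3100/$24.42 + 0.044 = 0.094595 + 0.044 = 0.138595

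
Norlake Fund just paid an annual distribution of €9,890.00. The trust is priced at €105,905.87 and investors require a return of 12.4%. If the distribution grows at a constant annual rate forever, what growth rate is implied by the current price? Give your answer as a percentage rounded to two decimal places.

P = D₀(1+g)/(r−g) ⇒ P(r−g) = D₀(1+g) ⇒ g(P+D₀) = P·r − D₀
g = (P·r − D₀)/(P + D₀) = (€105,905.87×0.124 − €9,890.00) / (€105,905.87 + €9,890.00) = 0.028000

2.80%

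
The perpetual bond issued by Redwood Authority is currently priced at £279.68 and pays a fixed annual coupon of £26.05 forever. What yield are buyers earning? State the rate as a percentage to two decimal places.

P = C/r ⇒ r = C/P = £26.05/£279.68 = 0.093142

9.31%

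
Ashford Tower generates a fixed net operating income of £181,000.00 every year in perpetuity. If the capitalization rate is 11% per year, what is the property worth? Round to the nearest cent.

£1645454.55

Level perpetuity: PV = C / r = £181,000.00 / 0.11 = £1,645,454.55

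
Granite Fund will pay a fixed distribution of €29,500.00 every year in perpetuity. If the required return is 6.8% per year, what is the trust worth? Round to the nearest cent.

Level perpetuity: PV = C / r = €29,500.00 / 0.068 = €433,823.53

€433823.53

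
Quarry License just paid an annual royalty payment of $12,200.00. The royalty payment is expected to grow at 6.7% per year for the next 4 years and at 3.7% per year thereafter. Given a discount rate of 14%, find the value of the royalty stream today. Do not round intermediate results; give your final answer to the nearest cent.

$135734.82

D_1 = 13017.40000
D_2 = 13889.56580
D_3 = 14820.16671
D_4 = 15813.11788
Terminal value at year 4: TV = D_4×(1+g_2)/(r−g_2) = 16398.20324/0.103 = 159205.85669
P_0 = D_1/(1+r)^1 + D_2/(1+r)^2 + D_3/(1+r)^3 + D_4/(1+r)^4 + TV/(1+r)^4
    = 11418.77193 + 10687.56987 + 10003.19039 + 9362.63522 + 94262.64779 = 135734.81520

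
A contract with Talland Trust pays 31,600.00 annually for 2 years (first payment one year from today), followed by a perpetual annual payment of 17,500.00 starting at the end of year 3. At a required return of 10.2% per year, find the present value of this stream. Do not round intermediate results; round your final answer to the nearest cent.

195974.18

PV of 2-year annuity: 31,600.00 × [1 − (1+0.102)^−2] / 0.102 = 54696.13078
Perpetuity value at year 2: 17,500.00 / 0.102 = 171568.62745
PV of perpetuity: 171568.62745 / (1+0.102)^2 = 141278.04870
Total PV = 54696.13078 + 141278.04870 = 195974.17947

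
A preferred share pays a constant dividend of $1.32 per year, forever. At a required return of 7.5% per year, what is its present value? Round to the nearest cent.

Level perpetuity: PV = C / r = $1.32 / 0.075 = $17.60

$17.60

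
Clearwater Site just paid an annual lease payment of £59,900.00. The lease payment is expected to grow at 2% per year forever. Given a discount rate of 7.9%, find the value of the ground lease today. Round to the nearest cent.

£1035559.32

D₁ = D₀ × (1 + g) = £59,900.00 × 1.02 = £61,098.0000
Growing perpetuity: P = D₁ / (r − g) = £61,098.0000 / (0.079 − 0.02) = £1,035,559.32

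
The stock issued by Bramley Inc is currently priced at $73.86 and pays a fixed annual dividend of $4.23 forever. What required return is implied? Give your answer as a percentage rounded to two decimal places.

P = C/r ⇒ r = C/P = $4.23/$73.86 = 0.057271

5.73%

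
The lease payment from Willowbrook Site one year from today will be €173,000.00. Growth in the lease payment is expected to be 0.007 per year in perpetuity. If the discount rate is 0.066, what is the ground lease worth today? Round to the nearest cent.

€2932203.39

Growing perpetuity: P = D₁ / (r − g) = €173,000.0000 / (0.066 − 0.007) = €2,932,203.39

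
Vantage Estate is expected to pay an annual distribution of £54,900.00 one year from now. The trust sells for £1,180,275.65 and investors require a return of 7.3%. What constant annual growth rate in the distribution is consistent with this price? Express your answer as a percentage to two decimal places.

P = D₁/(r−g) ⇒ g = r − D₁/P = 0.073 − £54,900.00/£1,180,275.65 = 0.026485

2.65%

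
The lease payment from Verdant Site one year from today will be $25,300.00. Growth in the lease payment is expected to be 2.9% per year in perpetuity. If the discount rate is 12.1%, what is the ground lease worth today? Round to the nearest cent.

$275000.00

Growing perpetuity: P = D₁ / (r − g) = $25,300.0000 / (0.121 − 0.029) = $275,000.00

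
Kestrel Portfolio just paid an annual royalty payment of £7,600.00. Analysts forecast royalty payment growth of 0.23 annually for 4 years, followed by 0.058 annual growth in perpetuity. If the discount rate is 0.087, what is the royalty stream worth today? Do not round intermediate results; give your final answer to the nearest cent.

£496375.15

D_1 = 9348.00000
D_2 = 11498.04000
D_3 = 14142.58920
D_4 = 17395.38472
Terminal value at year 4: TV = D_4×(1+g_2)/(r−g_2) = 18404.31703/0.029 = 634631.62171
P_0 = D_1/(1+r)^1 + D_2/(1+r)^2 + D_3/(1+r)^3 + D_4/(1+r)^4 + TV/(1+r)^4
    = 8599.81601 + 9731.16255 + 11011.34308 + 12459.93744 + 454572.88996 = 496375.14904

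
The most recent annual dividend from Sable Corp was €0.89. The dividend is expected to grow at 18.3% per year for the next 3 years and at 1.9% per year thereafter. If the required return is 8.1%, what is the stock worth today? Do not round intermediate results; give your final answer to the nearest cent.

D_1 = 1.05287
D_2 = 1.24555
D_3 = 1.47348
Terminal value at year 3: TV = D_3×(1+g_2)/(r−g_2) = 1.50148/0.062 = 24.21736
P_0 = D_1/(1+r)^1 + D_2/(1+r)^2 + D_3/(1+r)^3 + TV/(1+r)^3
    = 0.97398 + 1.06588 + 1.16645 + 19.17122 = 22.37753

€22.38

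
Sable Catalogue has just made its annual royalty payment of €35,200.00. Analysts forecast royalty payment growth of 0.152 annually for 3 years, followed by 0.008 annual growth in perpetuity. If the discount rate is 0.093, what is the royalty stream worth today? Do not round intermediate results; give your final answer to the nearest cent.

€606160.11

D_1 = 40550.40000
D_2 = 46714.06080
D_3 = 53814.59804
Terminal value at year 3: TV = D_3×(1+g_2)/(r−g_2) = 54245.11483/0.085 = 638177.82148
P_0 = D_1/(1+r)^1 + D_2/(1+r)^2 + D_3/(1+r)^3 + TV/(1+r)^3
    = 37100.09149 + 39102.74968 + 41213.51110 + 488743.75513 = 606160.10739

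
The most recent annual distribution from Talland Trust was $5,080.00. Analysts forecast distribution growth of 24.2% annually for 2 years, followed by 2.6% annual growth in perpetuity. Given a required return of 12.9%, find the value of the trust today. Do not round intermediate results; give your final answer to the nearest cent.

D_1 = 6309.36000
D_2 = 7836.22512
Terminal value at year 2: TV = D_2×(1+g_2)/(r−g_2) = 8039.96697/0.103 = 78057.93178
P_0 = D_1/(1+r)^1 + D_2/(1+r)^2 + TV/(1+r)^2
    = 5588.44996 + 6147.78994 + 61239.15030 = 72975.39020

$72975.39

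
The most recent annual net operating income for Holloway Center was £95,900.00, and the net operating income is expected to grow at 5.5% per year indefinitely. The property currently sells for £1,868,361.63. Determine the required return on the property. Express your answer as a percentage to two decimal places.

D₁ = £95,900.00 × 1.055 = £101,174.5000
P = D₁/(r − g) ⇒ r = D₁/P + g = £101,174.5000/£1,868,361.63 + 0.055 = 0.054151 + 0.055 = 0.109151

10.92%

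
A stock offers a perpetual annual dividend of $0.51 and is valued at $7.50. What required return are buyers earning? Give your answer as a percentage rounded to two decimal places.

P = C/r ⇒ r = C/P = $0.51/$7.50 = 0.068000

6.80%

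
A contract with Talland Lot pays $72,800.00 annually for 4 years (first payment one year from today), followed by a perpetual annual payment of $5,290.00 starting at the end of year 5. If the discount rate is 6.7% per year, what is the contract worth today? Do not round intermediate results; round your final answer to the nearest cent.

$309183.11

PV of 4-year annuity: $72,800.00 × [1 − (1+0.067)^−4] / 0.067 = 248268.25911
Perpetuity value at year 4: $5,290.00 / 0.067 = 78955.22388
PV of perpetuity: 78955.22388 / (1+0.067)^4 = 60914.85176
Total PV = 248268.25911 + 60914.85176 = 309183.11086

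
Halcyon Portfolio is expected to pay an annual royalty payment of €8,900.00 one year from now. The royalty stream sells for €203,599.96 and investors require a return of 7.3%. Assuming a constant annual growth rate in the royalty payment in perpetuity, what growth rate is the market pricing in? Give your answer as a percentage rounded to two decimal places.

P = D₁/(r−g) ⇒ g = r − D₁/P = 0.073 − €8,900.00/€203,599.96 = 0.029287

2.93%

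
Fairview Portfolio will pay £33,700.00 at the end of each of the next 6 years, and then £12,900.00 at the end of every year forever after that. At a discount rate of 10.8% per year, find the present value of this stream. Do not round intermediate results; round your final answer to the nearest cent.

£207948.95

PV of 6-year annuity: £33,700.00 × [1 − (1+0.108)^−6] / 0.108 = 143394.32294
Perpetuity value at year 6: £12,900.00 / 0.108 = 119444.44444
PV of perpetuity: 119444.44444 / (1+0.108)^6 = 64554.62943
Total PV = 143394.32294 + 64554.62943 = 207948.95237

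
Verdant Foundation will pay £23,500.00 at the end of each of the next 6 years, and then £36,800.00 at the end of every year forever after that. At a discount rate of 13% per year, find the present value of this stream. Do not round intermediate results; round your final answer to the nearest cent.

£229909.51

PV of 6-year annuity: £23,500.00 × [1 − (1+0.13)^−6] / 0.13 = 93942.42004
Perpetuity value at year 6: £36,800.00 / 0.13 = 283076.92308
PV of perpetuity: 283076.92308 / (1+0.13)^6 = 135967.09084
Total PV = 93942.42004 + 135967.09084 = 229909.51088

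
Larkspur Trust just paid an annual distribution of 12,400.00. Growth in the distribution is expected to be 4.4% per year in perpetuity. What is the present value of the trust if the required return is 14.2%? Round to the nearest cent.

132097.96

D₁ = D₀ × (1 + g) = 12,400.00 × 1.044 = 12,945.6000
Growing perpetuity: P = D₁ / (r − g) = 12,945.6000 / (0.142 − 0.044) = 132,097.96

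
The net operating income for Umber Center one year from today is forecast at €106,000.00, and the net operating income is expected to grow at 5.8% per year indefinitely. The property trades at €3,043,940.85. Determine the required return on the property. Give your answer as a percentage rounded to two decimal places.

9.28%

P = D₁/(r − g) ⇒ r = D₁/P + g = €106,000.0000/€3,043,940.85 + 0.058 = 0.034823 + 0.058 = 0.092823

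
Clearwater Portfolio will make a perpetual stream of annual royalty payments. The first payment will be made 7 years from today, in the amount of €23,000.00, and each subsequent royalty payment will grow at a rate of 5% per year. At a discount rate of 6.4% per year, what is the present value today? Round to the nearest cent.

Value at end of year 6: C₁ / (r − g) = €23,000.00 / (0.064 − 0.05) = €1,642,857.1429
Discount to today: PV = €1,642,857.1429 / (1 + 0.064)^6 = €1,642,857.1429 / 1.450941 = €1,132,270.08

€1132270.08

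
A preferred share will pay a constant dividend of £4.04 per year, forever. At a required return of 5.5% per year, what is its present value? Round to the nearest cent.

£73.45

Level perpetuity: PV = C / r = £4.04 / 0.055 = £73.45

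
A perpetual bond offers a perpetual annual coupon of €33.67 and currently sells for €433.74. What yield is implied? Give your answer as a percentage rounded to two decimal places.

P = C/r ⇒ r = C/P = €33.67/€433.74 = 0.077627

7.76%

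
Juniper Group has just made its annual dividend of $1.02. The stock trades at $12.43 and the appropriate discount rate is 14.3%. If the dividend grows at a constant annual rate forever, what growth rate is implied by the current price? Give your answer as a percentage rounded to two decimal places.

5.63%

P = D₀(1+g)/(r−g) ⇒ P(r−g) = D₀(1+g) ⇒ g(P+D₀) = P·r − D₀
g = (P·r − D₀)/(P + D₀) = ($12.43×0.143 − $1.02) / ($12.43 + $1.02) = 0.056319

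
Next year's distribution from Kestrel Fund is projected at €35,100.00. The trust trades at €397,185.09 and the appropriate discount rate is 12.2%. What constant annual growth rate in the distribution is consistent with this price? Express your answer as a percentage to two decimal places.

3.36%

P = D₁/(r−g) ⇒ g = r − D₁/P = 0.122 − €35,100.00/€397,185.09 = 0.033628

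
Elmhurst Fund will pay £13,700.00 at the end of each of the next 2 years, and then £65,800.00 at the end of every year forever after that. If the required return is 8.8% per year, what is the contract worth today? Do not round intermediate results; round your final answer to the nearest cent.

PV of 2-year annuity: £13,700.00 × [1 − (1+0.088)^−2] / 0.088 = 24165.36008
Perpetuity value at year 2: £65,800.00 / 0.088 = 747727.27273
PV of perpetuity: 747727.27273 / (1+0.088)^2 = 631662.98856
Total PV = 24165.36008 + 631662.98856 = 655828.34864

£655828.35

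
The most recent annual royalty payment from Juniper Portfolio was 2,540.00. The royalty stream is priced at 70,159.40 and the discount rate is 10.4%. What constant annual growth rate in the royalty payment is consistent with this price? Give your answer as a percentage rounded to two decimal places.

P = D₀(1+g)/(r−g) ⇒ P(r−g) = D₀(1+g) ⇒ g(P+D₀) = P·r − D₀
g = (P·r − D₀)/(P + D₀) = (70,159.40×0.104 − 2,540.00) / (70,159.40 + 2,540.00) = 0.065428

6.54%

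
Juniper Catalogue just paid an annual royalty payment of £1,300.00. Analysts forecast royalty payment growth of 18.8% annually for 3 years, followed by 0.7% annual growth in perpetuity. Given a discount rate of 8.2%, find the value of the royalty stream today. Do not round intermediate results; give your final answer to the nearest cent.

£27818.84

D_1 = 1544.40000
D_2 = 1834.74720
D_3 = 2179.67967
Terminal value at year 3: TV = D_3×(1+g_2)/(r−g_2) = 2194.93743/0.075 = 29265.83242
P_0 = D_1/(1+r)^1 + D_2/(1+r)^2 + D_3/(1+r)^3 + TV/(1+r)^3
    = 1427.35675 + 1567.19022 + 1720.72272 + 23103.57033 = 27818.84001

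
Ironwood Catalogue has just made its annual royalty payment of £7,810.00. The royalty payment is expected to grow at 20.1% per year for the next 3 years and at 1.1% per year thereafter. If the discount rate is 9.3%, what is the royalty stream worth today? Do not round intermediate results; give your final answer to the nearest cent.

D_1 = 9379.81000
D_2 = 11265.15181
D_3 = 13529.44732
Terminal value at year 3: TV = D_3×(1+g_2)/(r−g_2) = 13678.27124/0.082 = 166808.18591
P_0 = D_1/(1+r)^1 + D_2/(1+r)^2 + D_3/(1+r)^3 + TV/(1+r)^3
    = 8581.71089 + 9429.67500 + 10361.42697 + 127748.81298 = 156121.62584

£156121.63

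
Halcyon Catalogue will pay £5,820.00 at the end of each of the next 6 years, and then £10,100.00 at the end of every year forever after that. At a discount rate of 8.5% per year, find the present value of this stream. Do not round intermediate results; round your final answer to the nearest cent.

PV of 6-year annuity: £5,820.00 × [1 − (1+0.085)^−6] / 0.085 = 26501.87733
Perpetuity value at year 6: £10,100.00 / 0.085 = 118823.52941
PV of perpetuity: 118823.52941 / (1+0.085)^6 = 72832.29900
Total PV = 26501.87733 + 72832.29900 = 99334.17633

£99334.18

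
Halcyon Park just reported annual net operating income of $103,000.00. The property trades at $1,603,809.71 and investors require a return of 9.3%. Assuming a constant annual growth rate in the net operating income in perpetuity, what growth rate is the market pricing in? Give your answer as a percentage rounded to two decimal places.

2.70%

P = D₀(1+g)/(r−g) ⇒ P(r−g) = D₀(1+g) ⇒ g(P+D₀) = P·r − D₀
g = (P·r − D₀)/(P + D₀) = ($1,603,809.71×0.093 − $103,000.00) / ($1,603,809.71 + $103,000.00) = 0.027041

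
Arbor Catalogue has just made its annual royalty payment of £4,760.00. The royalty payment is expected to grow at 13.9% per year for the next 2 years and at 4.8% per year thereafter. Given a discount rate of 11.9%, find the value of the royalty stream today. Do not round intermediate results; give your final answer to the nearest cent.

D_1 = 5421.64000
D_2 = 6175.24796
Terminal value at year 2: TV = D_2×(1+g_2)/(r−g_2) = 6471.65986/0.071 = 91150.13890
P_0 = D_1/(1+r)^1 + D_2/(1+r)^2 + TV/(1+r)^2
    = 4845.07596 + 4931.67249 + 72794.26440 = 82571.01285

£82571.01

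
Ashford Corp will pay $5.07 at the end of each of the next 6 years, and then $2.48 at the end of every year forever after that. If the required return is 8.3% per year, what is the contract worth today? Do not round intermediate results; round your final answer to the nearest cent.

$41.74

PV of 6-year annuity: $5.07 × [1 − (1+0.083)^−6] / 0.083 = 23.22621
Perpetuity value at year 6: $2.48 / 0.083 = 29.87952
PV of perpetuity: 29.87952 / (1+0.083)^6 = 18.51837
Total PV = 23.22621 + 18.51837 = 41.74458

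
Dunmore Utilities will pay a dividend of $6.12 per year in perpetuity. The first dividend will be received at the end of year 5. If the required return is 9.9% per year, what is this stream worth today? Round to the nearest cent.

$42.38

Value at end of year 4: C / r = $6.12 / 0.099 = $61.8182
Discount to today: PV = $61.8182 / (1 + 0.099)^4 = $61.8182 / 1.458783 = $42.38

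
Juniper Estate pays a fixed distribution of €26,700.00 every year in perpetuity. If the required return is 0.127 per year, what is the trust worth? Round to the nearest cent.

€210236.22

Level perpetuity: PV = C / r = €26,700.00 / 0.127 = €210,236.22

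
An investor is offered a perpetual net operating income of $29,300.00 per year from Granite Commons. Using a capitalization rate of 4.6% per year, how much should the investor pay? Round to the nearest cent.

$636956.52

Level perpetuity: PV = C / r = $29,300.00 / 0.046 = $636,956.52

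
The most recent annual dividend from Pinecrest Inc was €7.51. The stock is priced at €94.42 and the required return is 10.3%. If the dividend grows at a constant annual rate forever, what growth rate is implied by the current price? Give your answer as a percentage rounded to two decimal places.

P = D₀(1+g)/(r−g) ⇒ P(r−g) = D₀(1+g) ⇒ g(P+D₀) = P·r − D₀
g = (P·r − D₀)/(P + D₀) = (€94.42×0.103 − €7.51) / (€94.42 + €7.51) = 0.021733

2.17%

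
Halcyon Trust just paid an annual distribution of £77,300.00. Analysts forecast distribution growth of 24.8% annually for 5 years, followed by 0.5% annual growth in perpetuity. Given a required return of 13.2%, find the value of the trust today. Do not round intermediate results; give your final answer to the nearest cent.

£1519134.77

D_1 = 96470.40000
D_2 = 120395.05920
D_3 = 150253.03388
D_4 = 187515.78628
D_5 = 234019.70128
Terminal value at year 5: TV = D_5×(1+g_2)/(r−g_2) = 235189.79979/0.127 = 1851888.18732
P_0 = D_1/(1+r)^1 + D_2/(1+r)^2 + D_3/(1+r)^3 + D_4/(1+r)^4 + D_5/(1+r)^5 + TV/(1+r)^5
    = 85221.20141 + 93954.11605 + 103581.92299 + 114196.32499 + 125898.42190 + 996282.78748 = 1519134.77482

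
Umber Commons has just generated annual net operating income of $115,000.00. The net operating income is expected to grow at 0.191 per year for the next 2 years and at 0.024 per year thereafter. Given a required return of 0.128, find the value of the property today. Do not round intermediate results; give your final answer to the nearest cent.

$1511948.27

D_1 = 136965.00000
D_2 = 163125.31500
Terminal value at year 2: TV = D_2×(1+g_2)/(r−g_2) = 167040.32256/0.104 = 1606156.94769
P_0 = D_1/(1+r)^1 + D_2/(1+r)^2 + TV/(1+r)^2
    = 121422.87234 + 128204.46893 + 1262320.92489 = 1511948.26616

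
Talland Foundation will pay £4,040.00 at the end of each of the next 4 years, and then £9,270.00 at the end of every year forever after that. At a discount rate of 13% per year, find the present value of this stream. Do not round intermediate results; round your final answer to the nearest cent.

£55751.21

PV of 4-year annuity: £4,040.00 × [1 − (1+0.13)^−4] / 0.13 = 12016.86416
Perpetuity value at year 4: £9,270.00 / 0.13 = 71307.69231
PV of perpetuity: 71307.69231 / (1+0.13)^4 = 43734.34312
Total PV = 12016.86416 + 43734.34312 = 55751.20728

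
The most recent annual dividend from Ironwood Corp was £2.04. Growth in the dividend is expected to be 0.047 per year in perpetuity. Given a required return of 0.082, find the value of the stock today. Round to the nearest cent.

D₁ = D₀ × (1 + g) = £2.04 × 1.047 = £2.1359
Growing perpetuity: P = D₁ / (r − g) = £2.1359 / (0.082 − 0.047) = £61.03

£61.03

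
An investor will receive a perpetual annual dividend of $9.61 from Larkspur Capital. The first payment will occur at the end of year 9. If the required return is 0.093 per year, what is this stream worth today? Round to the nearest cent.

Value at end of year 8: C / r = $9.61 / 0.093 = $103.3333
Discount to today: PV = $103.3333 / (1 + 0.093)^8 = $103.3333 / 2.036861 = $50.73

$50.73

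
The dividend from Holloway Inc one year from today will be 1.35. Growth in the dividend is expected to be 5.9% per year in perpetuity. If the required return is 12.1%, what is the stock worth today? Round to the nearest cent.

21.77

Growing perpetuity: P = D₁ / (r − g) = 1.3500 / (0.121 − 0.059) = 21.77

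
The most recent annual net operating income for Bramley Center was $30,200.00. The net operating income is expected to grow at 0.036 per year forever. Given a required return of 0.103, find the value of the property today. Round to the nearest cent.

$466973.13

D₁ = D₀ × (1 + g) = $30,200.00 × 1.036 = $31,287.2000
Growing perpetuity: P = D₁ / (r − g) = $31,287.2000 / (0.103 − 0.036) = $466,973.13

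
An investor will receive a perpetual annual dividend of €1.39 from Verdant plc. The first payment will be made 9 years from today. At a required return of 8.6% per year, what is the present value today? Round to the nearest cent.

€8.35

Value at end of year 8: C / r = €1.39 / 0.086 = €16.1628
Discount to today: PV = €16.1628 / (1 + 0.086)^8 = €16.1628 / 1.934811 = €8.35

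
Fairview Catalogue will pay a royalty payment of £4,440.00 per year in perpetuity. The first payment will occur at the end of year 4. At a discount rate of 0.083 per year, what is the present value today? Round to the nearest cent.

Value at end of year 3: C / r = £4,440.00 / 0.083 = £53,493.9759
Discount to today: PV = £53,493.9759 / (1 + 0.083)^3 = £53,493.9759 / 1.270239 = £42,113.32

£42113.32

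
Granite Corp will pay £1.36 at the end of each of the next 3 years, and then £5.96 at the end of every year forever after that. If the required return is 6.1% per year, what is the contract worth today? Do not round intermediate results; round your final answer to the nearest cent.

PV of 3-year annuity: £1.36 × [1 − (1+0.061)^−3] / 0.061 = 3.62858
Perpetuity value at year 3: £5.96 / 0.061 = 97.70492
PV of perpetuity: 97.70492 / (1+0.061)^3 = 81.80320
Total PV = 3.62858 + 81.80320 = 85.43178

£85.43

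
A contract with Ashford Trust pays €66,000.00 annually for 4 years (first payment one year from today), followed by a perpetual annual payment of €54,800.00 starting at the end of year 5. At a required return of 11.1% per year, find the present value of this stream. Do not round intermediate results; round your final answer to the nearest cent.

€528367.03

PV of 4-year annuity: €66,000.00 × [1 − (1+0.111)^−4] / 0.111 = 204324.99666
Perpetuity value at year 4: €54,800.00 / 0.111 = 493693.69369
PV of perpetuity: 493693.69369 / (1+0.111)^4 = 324042.02980
Total PV = 204324.99666 + 324042.02980 = 528367.02646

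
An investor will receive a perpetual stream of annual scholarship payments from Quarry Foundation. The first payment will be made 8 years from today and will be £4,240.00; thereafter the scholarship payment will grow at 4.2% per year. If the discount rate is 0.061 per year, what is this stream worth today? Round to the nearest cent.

£147436.35

Value at end of year 7: C₁ / (r − g) = £4,240.00 / (0.061 − 0.042) = £223,157.8947
Discount to today: PV = £223,157.8947 / (1 + 0.061)^7 = £223,157.8947 / 1.513588 = £147,436.35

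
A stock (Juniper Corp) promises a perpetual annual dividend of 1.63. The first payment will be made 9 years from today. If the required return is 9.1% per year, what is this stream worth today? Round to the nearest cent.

Value at end of year 8: C / r = 1.63 / 0.091 = 17.9121
Discount to today: PV = 17.9121 / (1 + 0.091)^8 = 17.9121 / 2.007234 = 8.92

8.92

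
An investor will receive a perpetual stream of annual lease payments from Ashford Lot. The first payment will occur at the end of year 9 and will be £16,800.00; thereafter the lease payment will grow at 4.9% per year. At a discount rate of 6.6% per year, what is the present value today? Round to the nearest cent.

£592656.05

Value at end of year 8: C₁ / (r − g) = £16,800.00 / (0.066 − 0.049) = £988,235.2941
Discount to today: PV = £988,235.2941 / (1 + 0.066)^8 = £988,235.2941 / 1.667468 = £592,656.05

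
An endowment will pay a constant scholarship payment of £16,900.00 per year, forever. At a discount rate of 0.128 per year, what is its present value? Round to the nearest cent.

Level perpetuity: PV = C / r = £16,900.00 / 0.128 = £132,031.25

£132031.25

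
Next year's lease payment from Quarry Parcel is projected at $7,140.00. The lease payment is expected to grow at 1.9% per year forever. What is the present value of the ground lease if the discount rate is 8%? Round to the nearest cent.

Growing perpetuity: P = D₁ / (r − g) = $7,140.0000 / (0.08 − 0.019) = $117,049.18

$117049.18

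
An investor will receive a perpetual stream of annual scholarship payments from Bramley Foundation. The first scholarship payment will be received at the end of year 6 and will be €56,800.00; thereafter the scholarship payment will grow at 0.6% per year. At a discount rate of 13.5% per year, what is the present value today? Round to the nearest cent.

Value at end of year 5: C₁ / (r − g) = €56,800.00 / (0.135 − 0.006) = €440,310.0775
Discount to today: PV = €440,310.0775 / (1 + 0.135)^5 = €440,310.0775 / 1.883559 = €233,764.91

€233764.91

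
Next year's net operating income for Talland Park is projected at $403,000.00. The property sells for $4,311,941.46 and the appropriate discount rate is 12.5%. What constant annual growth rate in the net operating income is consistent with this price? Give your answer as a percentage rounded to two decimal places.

3.15%

P = D₁/(r−g) ⇒ g = r − D₁/P = 0.125 − $403,000.00/$4,311,941.46 = 0.031539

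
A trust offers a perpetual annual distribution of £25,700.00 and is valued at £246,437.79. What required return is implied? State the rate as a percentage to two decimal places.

P = C/r ⇒ r = C/P = £25,700.00/£246,437.79 = 0.104286

10.43%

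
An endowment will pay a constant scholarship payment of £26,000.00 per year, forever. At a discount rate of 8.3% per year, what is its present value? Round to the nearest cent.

£313253.01

Level perpetuity: PV = C / r = £26,000.00 / 0.083 = £313,253.01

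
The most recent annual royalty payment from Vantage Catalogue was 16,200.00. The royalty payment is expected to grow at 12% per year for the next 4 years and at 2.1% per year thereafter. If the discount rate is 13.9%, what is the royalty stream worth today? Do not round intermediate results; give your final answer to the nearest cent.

193192.01

D_1 = 18144.00000
D_2 = 20321.28000
D_3 = 22759.83360
D_4 = 25491.01363
Terminal value at year 4: TV = D_4×(1+g_2)/(r−g_2) = 26026.32492/0.118 = 220562.07558
P_0 = D_1/(1+r)^1 + D_2/(1+r)^2 + D_3/(1+r)^3 + D_4/(1+r)^4 + TV/(1+r)^4
    = 15929.76295 + 15664.03381 + 15402.73737 + 15145.79969 + 131049.67363 = 193192.00744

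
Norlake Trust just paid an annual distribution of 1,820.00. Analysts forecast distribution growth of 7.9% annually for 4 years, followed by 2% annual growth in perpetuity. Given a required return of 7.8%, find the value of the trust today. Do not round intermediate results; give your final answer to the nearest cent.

D_1 = 1963.78000
D_2 = 2118.91862
D_3 = 2286.31319
D_4 = 2466.93193
Terminal value at year 4: TV = D_4×(1+g_2)/(r−g_2) = 2516.27057/0.058 = 43383.97537
P_0 = D_1/(1+r)^1 + D_2/(1+r)^2 + D_3/(1+r)^3 + D_4/(1+r)^4 + TV/(1+r)^4
    = 1821.68831 + 1823.37819 + 1825.06963 + 1826.76265 + 32125.82590 = 39422.72469

39422.72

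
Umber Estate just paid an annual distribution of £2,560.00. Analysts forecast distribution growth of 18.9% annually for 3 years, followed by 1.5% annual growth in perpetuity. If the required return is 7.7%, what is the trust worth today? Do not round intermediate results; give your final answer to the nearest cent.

£65782.33

D_1 = 3043.84000
D_2 = 3619.12576
D_3 = 4303.14053
Terminal value at year 3: TV = D_3×(1+g_2)/(r−g_2) = 4367.68764/0.062 = 70446.57478
P_0 = D_1/(1+r)^1 + D_2/(1+r)^2 + D_3/(1+r)^3 + TV/(1+r)^3
    = 2826.22098 + 3120.12697 + 3444.59700 + 56391.38641 = 65782.33136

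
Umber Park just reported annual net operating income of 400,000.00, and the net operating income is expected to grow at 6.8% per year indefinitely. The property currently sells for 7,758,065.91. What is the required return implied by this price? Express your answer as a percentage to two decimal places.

D₁ = 400,000.00 × 1.068 = 427,200.0000
P = D₁/(r − g) ⇒ r = D₁/P + g = 427,200.0000/7,758,065.91 + 0.068 = 0.055065 + 0.068 = 0.123065

12.31%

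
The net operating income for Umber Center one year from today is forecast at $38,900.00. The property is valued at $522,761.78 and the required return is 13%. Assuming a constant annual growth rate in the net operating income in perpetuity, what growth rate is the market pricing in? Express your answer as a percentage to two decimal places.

5.56%

P = D₁/(r−g) ⇒ g = r − D₁/P = 0.13 − $38,900.00/$522,761.78 = 0.055588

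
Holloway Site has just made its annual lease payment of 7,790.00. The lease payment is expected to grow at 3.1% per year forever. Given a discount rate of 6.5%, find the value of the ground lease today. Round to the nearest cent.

236220.29

D₁ = D₀ × (1 + g) = 7,790.00 × 1.031 = 8,031.4900
Growing perpetuity: P = D₁ / (r − g) = 8,031.4900 / (0.065 − 0.031) = 236,220.29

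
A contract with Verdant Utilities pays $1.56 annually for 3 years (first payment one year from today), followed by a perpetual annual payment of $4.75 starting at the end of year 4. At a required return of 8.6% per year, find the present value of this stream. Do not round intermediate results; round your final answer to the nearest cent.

$47.10

PV of 3-year annuity: $1.56 × [1 − (1+0.086)^−3] / 0.086 = 3.97714
Perpetuity value at year 3: $4.75 / 0.086 = 55.23256
PV of perpetuity: 55.23256 / (1+0.086)^3 = 43.12267
Total PV = 3.97714 + 43.12267 = 47.09981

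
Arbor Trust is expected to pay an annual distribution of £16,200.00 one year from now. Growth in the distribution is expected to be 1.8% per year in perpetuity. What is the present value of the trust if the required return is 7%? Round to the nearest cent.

Growing perpetuity: P = D₁ / (r − g) = £16,200.0000 / (0.07 − 0.018) = £311,538.46

£311538.46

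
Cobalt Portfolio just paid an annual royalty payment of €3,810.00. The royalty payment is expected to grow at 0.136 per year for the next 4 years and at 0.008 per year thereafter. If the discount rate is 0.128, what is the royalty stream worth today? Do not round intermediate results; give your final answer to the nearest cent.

D_1 = 4328.16000
D_2 = 4916.78976
D_3 = 5585.47317
D_4 = 6345.09752
Terminal value at year 4: TV = D_4×(1+g_2)/(r−g_2) = 6395.85830/0.12 = 53298.81915
P_0 = D_1/(1+r)^1 + D_2/(1+r)^2 + D_3/(1+r)^3 + D_4/(1+r)^4 + TV/(1+r)^4
    = 3837.02128 + 3864.23419 + 3891.64011 + 3919.24039 + 32921.61931 = 48433.75529

€48433.76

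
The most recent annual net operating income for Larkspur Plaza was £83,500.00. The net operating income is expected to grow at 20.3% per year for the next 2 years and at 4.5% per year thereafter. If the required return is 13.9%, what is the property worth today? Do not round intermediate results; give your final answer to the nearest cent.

D_1 = 100450.50000
D_2 = 120841.95150
Terminal value at year 2: TV = D_2×(1+g_2)/(r−g_2) = 126279.83932/0.094 = 1343402.54593
P_0 = D_1/(1+r)^1 + D_2/(1+r)^2 + TV/(1+r)^2
    = 88191.83494 + 93147.30240 + 1035520.54267 = 1216859.68001

£1216859.68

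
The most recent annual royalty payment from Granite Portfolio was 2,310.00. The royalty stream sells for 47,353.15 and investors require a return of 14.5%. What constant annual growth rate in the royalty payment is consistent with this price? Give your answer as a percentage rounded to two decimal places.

9.17%

P = D₀(1+g)/(r−g) ⇒ P(r−g) = D₀(1+g) ⇒ g(P+D₀) = P·r − D₀
g = (P·r − D₀)/(P + D₀) = (47,353.15×0.145 − 2,310.00) / (47,353.15 + 2,310.00) = 0.091742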